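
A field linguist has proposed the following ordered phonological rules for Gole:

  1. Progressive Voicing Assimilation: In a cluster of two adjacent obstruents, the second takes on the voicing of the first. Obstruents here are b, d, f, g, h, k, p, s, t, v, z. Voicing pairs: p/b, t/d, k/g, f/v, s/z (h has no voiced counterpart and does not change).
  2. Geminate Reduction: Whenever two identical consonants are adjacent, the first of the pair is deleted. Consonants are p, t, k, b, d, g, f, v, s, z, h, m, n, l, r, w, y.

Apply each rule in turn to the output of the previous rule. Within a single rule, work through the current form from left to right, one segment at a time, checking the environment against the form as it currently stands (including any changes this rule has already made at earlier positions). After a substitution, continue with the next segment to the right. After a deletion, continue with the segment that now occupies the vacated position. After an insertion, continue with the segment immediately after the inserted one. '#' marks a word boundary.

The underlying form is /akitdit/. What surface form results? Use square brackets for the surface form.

[akitit]

1 Progressive Voicing Assimilation: [akitdit] → [akittit]
2 Geminate Reduction: [akittit] → [akitit]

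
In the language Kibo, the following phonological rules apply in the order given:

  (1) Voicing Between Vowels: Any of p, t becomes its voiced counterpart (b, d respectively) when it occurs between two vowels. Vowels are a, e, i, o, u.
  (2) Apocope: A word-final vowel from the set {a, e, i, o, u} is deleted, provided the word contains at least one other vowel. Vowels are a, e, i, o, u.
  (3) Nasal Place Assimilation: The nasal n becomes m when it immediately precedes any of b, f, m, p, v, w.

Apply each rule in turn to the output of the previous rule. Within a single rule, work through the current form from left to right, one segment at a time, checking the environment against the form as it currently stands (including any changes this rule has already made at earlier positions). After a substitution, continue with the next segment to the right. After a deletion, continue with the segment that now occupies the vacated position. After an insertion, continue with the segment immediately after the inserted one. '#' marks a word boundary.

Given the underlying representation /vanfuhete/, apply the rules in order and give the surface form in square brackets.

(1) Voicing Between Vowels: [vanfuhete] → [vanfuhede]
(2) Apocope: [vanfuhede] → [vanfuhed]
(3) Nasal Place Assimilation: [vanfuhed] → [vamfuhed]

[vamfuhed]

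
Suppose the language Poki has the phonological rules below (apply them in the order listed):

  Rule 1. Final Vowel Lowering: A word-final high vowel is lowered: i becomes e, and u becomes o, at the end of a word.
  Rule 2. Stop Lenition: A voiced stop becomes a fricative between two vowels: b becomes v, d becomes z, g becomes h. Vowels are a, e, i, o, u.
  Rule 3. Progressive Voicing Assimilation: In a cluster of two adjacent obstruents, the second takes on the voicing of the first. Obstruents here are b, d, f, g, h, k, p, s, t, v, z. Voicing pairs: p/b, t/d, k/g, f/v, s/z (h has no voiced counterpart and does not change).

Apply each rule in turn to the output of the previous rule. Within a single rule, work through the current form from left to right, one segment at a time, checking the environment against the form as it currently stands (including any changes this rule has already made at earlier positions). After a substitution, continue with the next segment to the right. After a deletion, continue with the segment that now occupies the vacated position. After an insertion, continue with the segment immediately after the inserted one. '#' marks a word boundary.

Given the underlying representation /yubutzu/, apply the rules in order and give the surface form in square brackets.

[yuvutso]

Rule 1 Final Vowel Lowering: [yubutzu] → [yubutzo]
Rule 2 Stop Lenition: [yubutzo] → [yuvutzo]
Rule 3 Progressive Voicing Assimilation: [yuvutzo] → [yuvutso]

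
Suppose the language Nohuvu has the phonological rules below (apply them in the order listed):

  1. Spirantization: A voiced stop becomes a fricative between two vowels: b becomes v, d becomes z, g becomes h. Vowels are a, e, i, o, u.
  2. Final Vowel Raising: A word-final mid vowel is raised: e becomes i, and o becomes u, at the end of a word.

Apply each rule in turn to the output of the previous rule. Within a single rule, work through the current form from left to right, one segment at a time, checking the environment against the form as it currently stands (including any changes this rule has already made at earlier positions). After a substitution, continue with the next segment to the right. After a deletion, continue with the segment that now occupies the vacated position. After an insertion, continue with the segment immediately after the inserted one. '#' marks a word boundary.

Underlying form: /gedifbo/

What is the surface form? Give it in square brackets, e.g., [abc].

1 Spirantization: [gedifbo] → [gezifbo]
2 Final Vowel Raising: [gezifbo] → [gezifbu]

[gezifbu]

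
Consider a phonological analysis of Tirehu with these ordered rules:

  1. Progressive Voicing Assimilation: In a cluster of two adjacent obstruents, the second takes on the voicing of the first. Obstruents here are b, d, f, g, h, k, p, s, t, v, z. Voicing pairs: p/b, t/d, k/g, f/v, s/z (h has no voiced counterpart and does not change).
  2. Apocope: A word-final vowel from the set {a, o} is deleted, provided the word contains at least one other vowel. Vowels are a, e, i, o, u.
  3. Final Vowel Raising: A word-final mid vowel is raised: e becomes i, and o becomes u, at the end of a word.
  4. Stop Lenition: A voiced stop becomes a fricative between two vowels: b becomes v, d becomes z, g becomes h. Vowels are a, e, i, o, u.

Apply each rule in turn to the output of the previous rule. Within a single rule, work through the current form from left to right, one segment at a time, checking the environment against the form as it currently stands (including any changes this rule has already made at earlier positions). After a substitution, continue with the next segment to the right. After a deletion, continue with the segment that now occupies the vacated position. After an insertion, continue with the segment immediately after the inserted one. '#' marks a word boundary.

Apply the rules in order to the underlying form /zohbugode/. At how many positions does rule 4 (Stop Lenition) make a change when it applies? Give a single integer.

1 Progressive Voicing Assimilation: [zohbugode] → [zohpugode]
2 Apocope: no change — [zohpugode]
3 Final Vowel Raising: [zohpugode] → [zohpugodi]
4 Stop Lenition: [zohpugodi] → [zohpuhozi]
Rule 4 changed 2 position(s).

2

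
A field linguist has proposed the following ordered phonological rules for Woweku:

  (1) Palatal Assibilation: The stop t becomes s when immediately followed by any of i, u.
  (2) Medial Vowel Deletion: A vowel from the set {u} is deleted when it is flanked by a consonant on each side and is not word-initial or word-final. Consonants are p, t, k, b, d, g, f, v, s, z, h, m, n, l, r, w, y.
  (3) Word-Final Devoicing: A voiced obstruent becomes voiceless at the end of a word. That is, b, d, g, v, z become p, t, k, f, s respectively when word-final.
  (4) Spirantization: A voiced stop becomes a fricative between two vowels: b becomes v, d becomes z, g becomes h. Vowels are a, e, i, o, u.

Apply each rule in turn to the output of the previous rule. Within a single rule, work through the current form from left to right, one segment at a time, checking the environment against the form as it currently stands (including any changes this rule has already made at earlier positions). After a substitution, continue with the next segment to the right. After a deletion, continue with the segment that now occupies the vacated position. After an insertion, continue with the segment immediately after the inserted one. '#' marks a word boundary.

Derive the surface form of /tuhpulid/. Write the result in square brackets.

[shplit]

(1) Palatal Assibilation: [tuhpulid] → [suhpulid]
(2) Medial Vowel Deletion: [suhpulid] → [shplid]
(3) Word-Final Devoicing: [shplid] → [shplit]
(4) Spirantization: no change — [shplit]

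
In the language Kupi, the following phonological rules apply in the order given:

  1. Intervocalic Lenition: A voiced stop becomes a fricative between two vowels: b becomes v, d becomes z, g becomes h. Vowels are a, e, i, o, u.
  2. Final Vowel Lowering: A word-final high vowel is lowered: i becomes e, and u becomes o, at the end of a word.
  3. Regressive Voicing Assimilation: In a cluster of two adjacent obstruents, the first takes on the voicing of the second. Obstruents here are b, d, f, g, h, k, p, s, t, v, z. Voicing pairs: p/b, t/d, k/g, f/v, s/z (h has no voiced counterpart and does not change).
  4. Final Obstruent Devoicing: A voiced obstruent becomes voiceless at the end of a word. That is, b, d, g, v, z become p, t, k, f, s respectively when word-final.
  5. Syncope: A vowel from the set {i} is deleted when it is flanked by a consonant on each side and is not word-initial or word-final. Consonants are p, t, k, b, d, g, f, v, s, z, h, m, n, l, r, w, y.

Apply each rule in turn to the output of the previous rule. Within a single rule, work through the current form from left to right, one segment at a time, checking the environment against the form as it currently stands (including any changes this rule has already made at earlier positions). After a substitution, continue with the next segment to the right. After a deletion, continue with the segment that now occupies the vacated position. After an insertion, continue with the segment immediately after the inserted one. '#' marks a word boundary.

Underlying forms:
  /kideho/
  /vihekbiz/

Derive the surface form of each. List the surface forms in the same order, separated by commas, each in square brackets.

/kideho/:
  1 Intervocalic Lenition: [kideho] → [kizeho]
  2 Final Vowel Lowering: no change — [kizeho]
  3 Regressive Voicing Assimilation: no change — [kizeho]
  4 Final Obstruent Devoicing: no change — [kizeho]
  5 Syncope: [kizeho] → [kzeho]
/vihekbiz/:
  1 Intervocalic Lenition: no change — [vihekbiz]
  2 Final Vowel Lowering: no change — [vihekbiz]
  3 Regressive Voicing Assimilation: [vihekbiz] → [vihegbiz]
  4 Final Obstruent Devoicing: [vihegbiz] → [vihegbis]
  5 Syncope: [vihegbis] → [vhegbs]

[kzeho], [vhegbs]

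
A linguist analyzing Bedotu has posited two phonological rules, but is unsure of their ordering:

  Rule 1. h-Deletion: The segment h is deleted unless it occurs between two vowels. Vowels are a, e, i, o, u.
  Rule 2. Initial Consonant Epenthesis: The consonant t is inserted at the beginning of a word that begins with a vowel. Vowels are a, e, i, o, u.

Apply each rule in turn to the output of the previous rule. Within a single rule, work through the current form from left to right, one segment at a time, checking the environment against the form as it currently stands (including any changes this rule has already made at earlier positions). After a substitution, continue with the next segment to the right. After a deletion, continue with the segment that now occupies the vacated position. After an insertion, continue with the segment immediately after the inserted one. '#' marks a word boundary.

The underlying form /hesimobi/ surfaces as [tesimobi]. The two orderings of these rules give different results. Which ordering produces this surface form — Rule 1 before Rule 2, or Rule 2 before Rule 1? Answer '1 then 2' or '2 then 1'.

1 then 2

Order 1 then 2:
  1 h-Deletion: [hesimobi] → [esimobi]
  2 Initial Consonant Epenthesis: [esimobi] → [tesimobi]
  result: [tesimobi]
Order 2 then 1:
  2 Initial Consonant Epenthesis: no change — [hesimobi]
  1 h-Deletion: [hesimobi] → [esimobi]
  result: [esimobi]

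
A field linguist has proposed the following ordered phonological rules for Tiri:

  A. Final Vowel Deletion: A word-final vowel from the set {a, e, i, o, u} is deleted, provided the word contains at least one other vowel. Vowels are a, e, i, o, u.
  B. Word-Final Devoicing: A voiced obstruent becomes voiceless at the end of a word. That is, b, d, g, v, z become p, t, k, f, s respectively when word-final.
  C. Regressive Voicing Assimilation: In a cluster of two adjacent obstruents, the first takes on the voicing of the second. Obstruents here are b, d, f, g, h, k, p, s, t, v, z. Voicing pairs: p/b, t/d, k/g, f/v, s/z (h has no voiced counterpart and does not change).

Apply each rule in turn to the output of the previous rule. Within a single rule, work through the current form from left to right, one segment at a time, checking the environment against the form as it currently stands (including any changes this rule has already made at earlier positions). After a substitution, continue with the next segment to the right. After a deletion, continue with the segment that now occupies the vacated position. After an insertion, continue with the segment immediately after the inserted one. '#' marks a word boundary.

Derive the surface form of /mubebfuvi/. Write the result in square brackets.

[mubepfuf]

A Final Vowel Deletion: [mubebfuvi] → [mubebfuv]
B Word-Final Devoicing: [mubebfuv] → [mubebfuf]
C Regressive Voicing Assimilation: [mubebfuf] → [mubepfuf]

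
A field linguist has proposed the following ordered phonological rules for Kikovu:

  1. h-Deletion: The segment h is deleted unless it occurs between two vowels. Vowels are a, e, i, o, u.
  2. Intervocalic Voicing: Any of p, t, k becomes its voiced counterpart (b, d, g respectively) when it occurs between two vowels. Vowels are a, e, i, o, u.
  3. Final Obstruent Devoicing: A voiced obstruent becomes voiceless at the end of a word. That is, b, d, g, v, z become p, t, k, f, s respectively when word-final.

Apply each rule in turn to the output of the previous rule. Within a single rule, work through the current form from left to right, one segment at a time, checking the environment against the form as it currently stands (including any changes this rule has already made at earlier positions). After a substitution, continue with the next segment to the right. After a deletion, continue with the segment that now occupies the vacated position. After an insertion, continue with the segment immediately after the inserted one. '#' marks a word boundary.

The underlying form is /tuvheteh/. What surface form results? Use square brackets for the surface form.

1 h-Deletion: [tuvheteh] → [tuvete]
2 Intervocalic Voicing: [tuvete] → [tuvede]
3 Final Obstruent Devoicing: no change — [tuvede]

[tuvede]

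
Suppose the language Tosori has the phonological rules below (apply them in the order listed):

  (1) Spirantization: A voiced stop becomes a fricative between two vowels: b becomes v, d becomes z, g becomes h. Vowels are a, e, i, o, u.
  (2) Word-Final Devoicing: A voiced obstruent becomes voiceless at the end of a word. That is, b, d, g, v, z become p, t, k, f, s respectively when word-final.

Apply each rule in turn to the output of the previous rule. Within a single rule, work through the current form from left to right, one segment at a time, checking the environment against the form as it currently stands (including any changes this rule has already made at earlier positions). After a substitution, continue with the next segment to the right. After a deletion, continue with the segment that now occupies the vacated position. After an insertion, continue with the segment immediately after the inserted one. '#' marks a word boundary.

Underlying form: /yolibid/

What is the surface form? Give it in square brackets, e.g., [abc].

(1) Spirantization: [yolibid] → [yolivid]
(2) Word-Final Devoicing: [yolivid] → [yolivit]

[yolivit]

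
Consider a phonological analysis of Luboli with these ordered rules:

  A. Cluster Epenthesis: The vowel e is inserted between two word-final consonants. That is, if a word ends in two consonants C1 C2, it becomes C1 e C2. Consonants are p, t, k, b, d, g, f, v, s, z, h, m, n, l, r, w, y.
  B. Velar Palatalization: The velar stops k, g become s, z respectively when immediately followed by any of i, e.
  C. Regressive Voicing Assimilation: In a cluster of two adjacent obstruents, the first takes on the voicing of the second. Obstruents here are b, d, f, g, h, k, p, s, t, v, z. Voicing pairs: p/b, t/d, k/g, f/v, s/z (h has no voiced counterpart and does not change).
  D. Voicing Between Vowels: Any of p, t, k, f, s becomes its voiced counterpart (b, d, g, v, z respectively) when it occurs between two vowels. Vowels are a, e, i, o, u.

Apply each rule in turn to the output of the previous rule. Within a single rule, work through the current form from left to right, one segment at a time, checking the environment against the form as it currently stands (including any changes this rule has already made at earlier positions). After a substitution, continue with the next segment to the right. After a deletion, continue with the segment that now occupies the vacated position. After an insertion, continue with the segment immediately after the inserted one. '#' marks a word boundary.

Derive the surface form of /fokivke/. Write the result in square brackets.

A Cluster Epenthesis: no change — [fokivke]
B Velar Palatalization: [fokivke] → [fosivse]
C Regressive Voicing Assimilation: [fosivse] → [fosifse]
D Voicing Between Vowels: [fosifse] → [fozifse]

[fozifse]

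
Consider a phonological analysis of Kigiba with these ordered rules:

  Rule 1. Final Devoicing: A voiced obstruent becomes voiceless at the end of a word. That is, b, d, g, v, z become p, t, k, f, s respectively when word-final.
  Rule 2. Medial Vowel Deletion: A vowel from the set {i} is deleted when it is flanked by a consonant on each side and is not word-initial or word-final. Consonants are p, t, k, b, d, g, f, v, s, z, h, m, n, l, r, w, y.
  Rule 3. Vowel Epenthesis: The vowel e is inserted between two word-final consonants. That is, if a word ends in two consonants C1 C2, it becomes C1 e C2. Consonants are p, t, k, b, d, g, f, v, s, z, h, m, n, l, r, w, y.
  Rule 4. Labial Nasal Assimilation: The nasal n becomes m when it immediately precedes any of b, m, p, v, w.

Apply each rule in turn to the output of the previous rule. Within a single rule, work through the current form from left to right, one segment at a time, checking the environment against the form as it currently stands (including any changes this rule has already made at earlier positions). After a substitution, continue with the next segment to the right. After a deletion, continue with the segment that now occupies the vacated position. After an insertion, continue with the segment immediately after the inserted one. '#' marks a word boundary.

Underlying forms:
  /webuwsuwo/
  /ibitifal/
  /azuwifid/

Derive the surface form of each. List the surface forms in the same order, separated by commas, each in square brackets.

/webuwsuwo/:
  Rule 1 Final Devoicing: no change — [webuwsuwo]
  Rule 2 Medial Vowel Deletion: no change — [webuwsuwo]
  Rule 3 Vowel Epenthesis: no change — [webuwsuwo]
  Rule 4 Labial Nasal Assimilation: no change — [webuwsuwo]
/ibitifal/:
  Rule 1 Final Devoicing: no change — [ibitifal]
  Rule 2 Medial Vowel Deletion: [ibitifal] → [ibtfal]
  Rule 3 Vowel Epenthesis: no change — [ibtfal]
  Rule 4 Labial Nasal Assimilation: no change — [ibtfal]
/azuwifid/:
  Rule 1 Final Devoicing: [azuwifid] → [azuwifit]
  Rule 2 Medial Vowel Deletion: [azuwifit] → [azuwft]
  Rule 3 Vowel Epenthesis: [azuwft] → [azuwfet]
  Rule 4 Labial Nasal Assimilation: no change — [azuwfet]

[webuwsuwo], [ibtfal], [azuwfet]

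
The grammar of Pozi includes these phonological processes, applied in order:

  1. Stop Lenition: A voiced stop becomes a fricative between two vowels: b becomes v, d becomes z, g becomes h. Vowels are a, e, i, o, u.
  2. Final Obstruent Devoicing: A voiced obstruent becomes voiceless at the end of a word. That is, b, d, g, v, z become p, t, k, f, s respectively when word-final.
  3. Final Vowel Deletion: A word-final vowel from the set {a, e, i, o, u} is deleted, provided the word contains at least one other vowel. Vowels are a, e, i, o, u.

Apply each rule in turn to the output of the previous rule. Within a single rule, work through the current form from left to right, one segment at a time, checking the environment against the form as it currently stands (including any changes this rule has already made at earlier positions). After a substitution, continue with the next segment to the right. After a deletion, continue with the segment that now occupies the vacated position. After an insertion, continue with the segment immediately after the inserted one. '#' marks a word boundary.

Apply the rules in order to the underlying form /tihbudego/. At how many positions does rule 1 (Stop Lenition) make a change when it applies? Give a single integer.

1 Stop Lenition: [tihbudego] → [tihbuzeho]
2 Final Obstruent Devoicing: no change — [tihbuzeho]
3 Final Vowel Deletion: [tihbuzeho] → [tihbuzeh]
Rule 1 changed 2 position(s).

2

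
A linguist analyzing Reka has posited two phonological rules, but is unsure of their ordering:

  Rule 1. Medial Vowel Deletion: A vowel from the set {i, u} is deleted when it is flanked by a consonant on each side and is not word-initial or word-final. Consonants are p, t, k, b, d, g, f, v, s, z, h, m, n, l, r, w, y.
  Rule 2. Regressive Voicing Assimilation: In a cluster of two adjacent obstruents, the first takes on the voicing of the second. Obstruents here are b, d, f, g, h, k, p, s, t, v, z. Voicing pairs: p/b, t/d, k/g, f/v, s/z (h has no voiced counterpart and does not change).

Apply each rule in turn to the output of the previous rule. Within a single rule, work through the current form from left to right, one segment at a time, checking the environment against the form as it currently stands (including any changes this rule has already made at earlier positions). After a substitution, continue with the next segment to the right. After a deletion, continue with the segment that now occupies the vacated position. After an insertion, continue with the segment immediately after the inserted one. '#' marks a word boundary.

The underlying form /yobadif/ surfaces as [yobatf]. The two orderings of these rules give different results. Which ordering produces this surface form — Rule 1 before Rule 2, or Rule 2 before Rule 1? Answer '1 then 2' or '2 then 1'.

Order 1 then 2:
  1 Medial Vowel Deletion: [yobadif] → [yobadf]
  2 Regressive Voicing Assimilation: [yobadf] → [yobatf]
  result: [yobatf]
Order 2 then 1:
  2 Regressive Voicing Assimilation: no change — [yobadif]
  1 Medial Vowel Deletion: [yobadif] → [yobadf]
  result: [yobadf]

1 then 2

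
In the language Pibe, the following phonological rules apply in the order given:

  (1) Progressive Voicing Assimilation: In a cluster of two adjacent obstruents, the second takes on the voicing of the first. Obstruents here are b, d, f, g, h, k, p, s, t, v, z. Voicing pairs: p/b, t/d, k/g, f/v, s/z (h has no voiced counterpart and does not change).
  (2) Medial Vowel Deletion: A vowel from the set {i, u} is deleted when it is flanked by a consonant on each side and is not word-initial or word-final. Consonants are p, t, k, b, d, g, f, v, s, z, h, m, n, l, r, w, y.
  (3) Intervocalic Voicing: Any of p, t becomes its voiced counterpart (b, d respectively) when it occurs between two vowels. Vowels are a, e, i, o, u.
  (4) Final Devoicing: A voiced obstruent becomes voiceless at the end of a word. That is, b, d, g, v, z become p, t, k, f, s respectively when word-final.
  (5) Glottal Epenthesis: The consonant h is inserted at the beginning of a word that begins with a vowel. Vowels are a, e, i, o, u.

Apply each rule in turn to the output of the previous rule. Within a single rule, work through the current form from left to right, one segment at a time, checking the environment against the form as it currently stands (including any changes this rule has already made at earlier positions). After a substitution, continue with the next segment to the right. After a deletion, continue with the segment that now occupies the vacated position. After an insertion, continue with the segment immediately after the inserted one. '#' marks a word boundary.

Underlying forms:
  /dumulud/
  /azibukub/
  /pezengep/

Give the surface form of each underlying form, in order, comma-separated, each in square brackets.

/dumulud/:
  (1) Progressive Voicing Assimilation: no change — [dumulud]
  (2) Medial Vowel Deletion: [dumulud] → [dmld]
  (3) Intervocalic Voicing: no change — [dmld]
  (4) Final Devoicing: [dmld] → [dmlt]
  (5) Glottal Epenthesis: no change — [dmlt]
/azibukub/:
  (1) Progressive Voicing Assimilation: no change — [azibukub]
  (2) Medial Vowel Deletion: [azibukub] → [azbkb]
  (3) Intervocalic Voicing: no change — [azbkb]
  (4) Final Devoicing: [azbkb] → [azbkp]
  (5) Glottal Epenthesis: [azbkp] → [hazbkp]
/pezengep/:
  (1) Progressive Voicing Assimilation: no change — [pezengep]
  (2) Medial Vowel Deletion: no change — [pezengep]
  (3) Intervocalic Voicing: no change — [pezengep]
  (4) Final Devoicing: no change — [pezengep]
  (5) Glottal Epenthesis: no change — [pezengep]

[dmlt], [hazbkp], [pezengep]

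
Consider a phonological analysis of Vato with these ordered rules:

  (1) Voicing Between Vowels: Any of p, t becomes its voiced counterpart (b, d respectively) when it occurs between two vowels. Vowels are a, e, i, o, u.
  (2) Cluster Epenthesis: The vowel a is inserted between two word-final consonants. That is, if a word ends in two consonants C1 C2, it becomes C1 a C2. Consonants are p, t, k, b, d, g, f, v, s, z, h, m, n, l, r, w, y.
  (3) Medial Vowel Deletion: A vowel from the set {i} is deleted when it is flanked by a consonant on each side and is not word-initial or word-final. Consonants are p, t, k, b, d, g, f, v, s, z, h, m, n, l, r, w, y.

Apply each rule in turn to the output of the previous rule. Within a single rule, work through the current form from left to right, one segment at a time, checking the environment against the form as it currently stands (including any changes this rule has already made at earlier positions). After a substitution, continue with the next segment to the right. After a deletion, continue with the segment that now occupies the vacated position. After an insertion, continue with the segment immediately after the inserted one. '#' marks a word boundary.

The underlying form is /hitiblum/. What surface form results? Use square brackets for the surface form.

[hdblum]

(1) Voicing Between Vowels: [hitiblum] → [hidiblum]
(2) Cluster Epenthesis: no change — [hidiblum]
(3) Medial Vowel Deletion: [hidiblum] → [hdblum]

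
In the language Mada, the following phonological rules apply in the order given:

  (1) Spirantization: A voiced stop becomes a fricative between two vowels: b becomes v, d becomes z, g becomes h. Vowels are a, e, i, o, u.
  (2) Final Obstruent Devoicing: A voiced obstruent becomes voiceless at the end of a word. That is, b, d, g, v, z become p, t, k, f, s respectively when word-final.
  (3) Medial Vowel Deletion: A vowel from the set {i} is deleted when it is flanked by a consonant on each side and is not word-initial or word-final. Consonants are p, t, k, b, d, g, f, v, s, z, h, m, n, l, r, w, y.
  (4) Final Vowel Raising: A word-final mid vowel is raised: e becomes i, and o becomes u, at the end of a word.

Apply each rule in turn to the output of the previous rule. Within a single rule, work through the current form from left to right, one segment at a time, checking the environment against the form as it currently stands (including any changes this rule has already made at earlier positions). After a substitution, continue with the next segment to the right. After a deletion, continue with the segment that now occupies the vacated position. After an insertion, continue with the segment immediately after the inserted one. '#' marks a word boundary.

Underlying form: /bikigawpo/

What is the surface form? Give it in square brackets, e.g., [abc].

(1) Spirantization: [bikigawpo] → [bikihawpo]
(2) Final Obstruent Devoicing: no change — [bikihawpo]
(3) Medial Vowel Deletion: [bikihawpo] → [bkhawpo]
(4) Final Vowel Raising: [bkhawpo] → [bkhawpu]

[bkhawpu]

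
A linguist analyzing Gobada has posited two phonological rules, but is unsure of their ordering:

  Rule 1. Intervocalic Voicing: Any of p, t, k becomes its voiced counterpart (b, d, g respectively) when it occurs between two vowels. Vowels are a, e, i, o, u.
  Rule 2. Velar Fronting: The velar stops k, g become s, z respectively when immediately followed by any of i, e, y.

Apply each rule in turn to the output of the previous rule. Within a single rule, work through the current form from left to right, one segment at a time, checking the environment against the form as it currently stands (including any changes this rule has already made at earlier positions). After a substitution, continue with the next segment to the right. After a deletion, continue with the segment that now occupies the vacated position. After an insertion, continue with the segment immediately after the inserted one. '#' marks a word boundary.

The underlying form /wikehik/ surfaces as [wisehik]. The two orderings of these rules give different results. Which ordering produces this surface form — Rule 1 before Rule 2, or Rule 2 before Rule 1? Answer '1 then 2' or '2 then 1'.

Order 1 then 2:
  1 Intervocalic Voicing: [wikehik] → [wigehik]
  2 Velar Fronting: [wigehik] → [wizehik]
  result: [wizehik]
Order 2 then 1:
  2 Velar Fronting: [wikehik] → [wisehik]
  1 Intervocalic Voicing: no change — [wisehik]
  result: [wisehik]

2 then 1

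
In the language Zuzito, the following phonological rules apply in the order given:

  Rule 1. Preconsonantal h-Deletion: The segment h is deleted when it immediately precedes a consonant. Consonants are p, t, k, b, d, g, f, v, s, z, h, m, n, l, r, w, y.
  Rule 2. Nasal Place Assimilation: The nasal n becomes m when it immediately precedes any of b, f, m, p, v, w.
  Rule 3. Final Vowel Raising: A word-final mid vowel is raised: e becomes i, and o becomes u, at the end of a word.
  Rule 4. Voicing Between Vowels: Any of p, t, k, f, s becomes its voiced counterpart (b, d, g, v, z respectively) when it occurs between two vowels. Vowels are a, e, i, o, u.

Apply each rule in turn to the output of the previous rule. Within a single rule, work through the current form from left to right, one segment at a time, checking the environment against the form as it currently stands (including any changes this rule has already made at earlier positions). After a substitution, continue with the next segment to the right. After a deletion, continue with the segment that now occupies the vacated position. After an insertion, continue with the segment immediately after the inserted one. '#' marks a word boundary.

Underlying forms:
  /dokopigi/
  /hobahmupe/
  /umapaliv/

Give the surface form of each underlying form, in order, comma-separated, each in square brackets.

/dokopigi/:
  Rule 1 Preconsonantal h-Deletion: no change — [dokopigi]
  Rule 2 Nasal Place Assimilation: no change — [dokopigi]
  Rule 3 Final Vowel Raising: no change — [dokopigi]
  Rule 4 Voicing Between Vowels: [dokopigi] → [dogobigi]
/hobahmupe/:
  Rule 1 Preconsonantal h-Deletion: [hobahmupe] → [hobamupe]
  Rule 2 Nasal Place Assimilation: no change — [hobamupe]
  Rule 3 Final Vowel Raising: [hobamupe] → [hobamupi]
  Rule 4 Voicing Between Vowels: [hobamupi] → [hobamubi]
/umapaliv/:
  Rule 1 Preconsonantal h-Deletion: no change — [umapaliv]
  Rule 2 Nasal Place Assimilation: no change — [umapaliv]
  Rule 3 Final Vowel Raising: no change — [umapaliv]
  Rule 4 Voicing Between Vowels: [umapaliv] → [umabaliv]

[dogobigi], [hobamubi], [umabaliv]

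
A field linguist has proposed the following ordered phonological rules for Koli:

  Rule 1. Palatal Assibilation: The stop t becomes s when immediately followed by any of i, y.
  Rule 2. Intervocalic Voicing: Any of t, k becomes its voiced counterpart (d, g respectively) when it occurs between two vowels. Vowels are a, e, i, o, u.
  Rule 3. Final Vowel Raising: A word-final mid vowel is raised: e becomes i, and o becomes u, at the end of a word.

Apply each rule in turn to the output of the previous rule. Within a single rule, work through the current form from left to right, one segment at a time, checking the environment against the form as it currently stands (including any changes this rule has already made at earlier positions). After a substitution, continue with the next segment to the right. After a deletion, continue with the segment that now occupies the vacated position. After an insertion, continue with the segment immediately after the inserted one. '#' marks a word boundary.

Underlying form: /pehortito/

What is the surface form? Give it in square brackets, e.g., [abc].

[pehorsidu]

Rule 1 Palatal Assibilation: [pehortito] → [pehorsito]
Rule 2 Intervocalic Voicing: [pehorsito] → [pehorsido]
Rule 3 Final Vowel Raising: [pehorsido] → [pehorsidu]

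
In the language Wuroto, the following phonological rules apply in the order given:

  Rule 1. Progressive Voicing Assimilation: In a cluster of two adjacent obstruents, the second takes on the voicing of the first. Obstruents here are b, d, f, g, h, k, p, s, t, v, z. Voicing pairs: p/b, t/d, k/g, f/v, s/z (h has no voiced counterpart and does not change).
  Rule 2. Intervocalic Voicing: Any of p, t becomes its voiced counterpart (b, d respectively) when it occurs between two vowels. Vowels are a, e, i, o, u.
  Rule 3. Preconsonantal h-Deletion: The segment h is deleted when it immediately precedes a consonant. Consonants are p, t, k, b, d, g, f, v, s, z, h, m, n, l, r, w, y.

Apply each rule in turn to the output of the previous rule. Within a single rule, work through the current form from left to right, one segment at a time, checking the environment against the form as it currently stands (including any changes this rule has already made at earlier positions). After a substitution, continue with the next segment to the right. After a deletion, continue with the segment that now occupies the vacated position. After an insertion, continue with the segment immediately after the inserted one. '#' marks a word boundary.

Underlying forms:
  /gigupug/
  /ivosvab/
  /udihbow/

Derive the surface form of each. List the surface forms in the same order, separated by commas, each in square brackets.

[gigubug], [ivosfab], [udipow]

/gigupug/:
  Rule 1 Progressive Voicing Assimilation: no change — [gigupug]
  Rule 2 Intervocalic Voicing: [gigupug] → [gigubug]
  Rule 3 Preconsonantal h-Deletion: no change — [gigubug]
/ivosvab/:
  Rule 1 Progressive Voicing Assimilation: [ivosvab] → [ivosfab]
  Rule 2 Intervocalic Voicing: no change — [ivosfab]
  Rule 3 Preconsonantal h-Deletion: no change — [ivosfab]
/udihbow/:
  Rule 1 Progressive Voicing Assimilation: [udihbow] → [udihpow]
  Rule 2 Intervocalic Voicing: no change — [udihpow]
  Rule 3 Preconsonantal h-Deletion: [udihpow] → [udipow]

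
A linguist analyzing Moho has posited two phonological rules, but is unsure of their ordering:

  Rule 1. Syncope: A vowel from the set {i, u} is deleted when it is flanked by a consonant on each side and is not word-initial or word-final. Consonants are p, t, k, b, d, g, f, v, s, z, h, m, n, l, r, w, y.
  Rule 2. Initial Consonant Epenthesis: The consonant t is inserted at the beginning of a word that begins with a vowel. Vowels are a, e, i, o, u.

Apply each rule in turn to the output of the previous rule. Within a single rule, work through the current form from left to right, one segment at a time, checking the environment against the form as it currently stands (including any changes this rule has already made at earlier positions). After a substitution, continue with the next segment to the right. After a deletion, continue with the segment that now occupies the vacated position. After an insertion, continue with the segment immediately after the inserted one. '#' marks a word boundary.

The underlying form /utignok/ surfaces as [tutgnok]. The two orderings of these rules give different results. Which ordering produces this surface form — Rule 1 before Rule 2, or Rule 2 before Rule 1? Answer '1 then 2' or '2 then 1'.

Order 1 then 2:
  1 Syncope: [utignok] → [utgnok]
  2 Initial Consonant Epenthesis: [utgnok] → [tutgnok]
  result: [tutgnok]
Order 2 then 1:
  2 Initial Consonant Epenthesis: [utignok] → [tutignok]
  1 Syncope: [tutignok] → [ttgnok]
  result: [ttgnok]

1 then 2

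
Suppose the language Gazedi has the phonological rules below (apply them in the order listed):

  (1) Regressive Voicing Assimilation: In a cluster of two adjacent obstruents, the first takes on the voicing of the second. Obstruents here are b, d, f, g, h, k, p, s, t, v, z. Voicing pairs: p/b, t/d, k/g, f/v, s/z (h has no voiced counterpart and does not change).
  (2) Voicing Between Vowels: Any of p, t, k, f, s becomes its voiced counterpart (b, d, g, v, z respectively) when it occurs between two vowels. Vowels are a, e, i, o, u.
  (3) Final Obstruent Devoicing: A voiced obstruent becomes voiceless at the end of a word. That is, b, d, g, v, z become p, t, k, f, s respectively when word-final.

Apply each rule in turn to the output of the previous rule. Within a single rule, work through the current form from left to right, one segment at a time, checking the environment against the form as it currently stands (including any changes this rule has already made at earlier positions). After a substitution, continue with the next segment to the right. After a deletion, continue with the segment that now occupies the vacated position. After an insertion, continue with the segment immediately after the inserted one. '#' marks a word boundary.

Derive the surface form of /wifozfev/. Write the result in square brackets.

[wivosfef]

(1) Regressive Voicing Assimilation: [wifozfev] → [wifosfev]
(2) Voicing Between Vowels: [wifosfev] → [wivosfev]
(3) Final Obstruent Devoicing: [wivosfev] → [wivosfef]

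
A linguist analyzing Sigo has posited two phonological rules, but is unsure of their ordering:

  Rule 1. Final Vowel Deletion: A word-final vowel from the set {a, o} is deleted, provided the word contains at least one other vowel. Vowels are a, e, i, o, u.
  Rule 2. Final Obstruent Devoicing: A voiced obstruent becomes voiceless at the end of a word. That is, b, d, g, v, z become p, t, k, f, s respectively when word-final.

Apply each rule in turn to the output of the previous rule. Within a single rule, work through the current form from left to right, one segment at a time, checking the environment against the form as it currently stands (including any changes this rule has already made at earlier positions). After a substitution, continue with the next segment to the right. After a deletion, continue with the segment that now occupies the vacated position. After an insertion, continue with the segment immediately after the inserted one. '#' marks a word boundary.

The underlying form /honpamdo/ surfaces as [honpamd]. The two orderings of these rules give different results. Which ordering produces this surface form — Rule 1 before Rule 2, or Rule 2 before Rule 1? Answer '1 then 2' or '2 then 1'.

Order 1 then 2:
  1 Final Vowel Deletion: [honpamdo] → [honpamd]
  2 Final Obstruent Devoicing: [honpamd] → [honpamt]
  result: [honpamt]
Order 2 then 1:
  2 Final Obstruent Devoicing: no change — [honpamdo]
  1 Final Vowel Deletion: [honpamdo] → [honpamd]
  result: [honpamd]

2 then 1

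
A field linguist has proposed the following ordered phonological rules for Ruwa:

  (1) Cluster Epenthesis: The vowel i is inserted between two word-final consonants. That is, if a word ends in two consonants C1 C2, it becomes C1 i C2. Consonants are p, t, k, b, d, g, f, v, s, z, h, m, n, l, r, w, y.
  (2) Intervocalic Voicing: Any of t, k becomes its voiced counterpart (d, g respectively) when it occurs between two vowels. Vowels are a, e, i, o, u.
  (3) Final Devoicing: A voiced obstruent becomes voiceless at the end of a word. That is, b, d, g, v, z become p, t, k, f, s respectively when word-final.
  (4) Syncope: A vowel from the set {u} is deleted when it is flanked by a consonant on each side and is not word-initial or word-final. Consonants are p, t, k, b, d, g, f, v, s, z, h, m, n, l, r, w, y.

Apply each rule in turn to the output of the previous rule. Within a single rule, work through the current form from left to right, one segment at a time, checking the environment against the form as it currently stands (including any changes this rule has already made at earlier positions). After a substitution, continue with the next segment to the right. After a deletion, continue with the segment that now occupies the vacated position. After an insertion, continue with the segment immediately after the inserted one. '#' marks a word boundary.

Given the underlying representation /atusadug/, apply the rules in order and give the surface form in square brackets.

[adsadk]

(1) Cluster Epenthesis: no change — [atusadug]
(2) Intervocalic Voicing: [atusadug] → [adusadug]
(3) Final Devoicing: [adusadug] → [adusaduk]
(4) Syncope: [adusaduk] → [adsadk]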